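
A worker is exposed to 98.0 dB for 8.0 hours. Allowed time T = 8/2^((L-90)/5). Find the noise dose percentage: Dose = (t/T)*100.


T_allowed = 8 / 2^((98.0 - 90)/5) = 2.63902 hr
Dose = 8.0 / 2.63902 * 100 = 303.14 %


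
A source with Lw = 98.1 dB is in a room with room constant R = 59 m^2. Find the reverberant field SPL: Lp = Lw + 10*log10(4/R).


4/R = 4/59 = 0.0677966
Lp = 98.1 + 10*log10(0.0677966) = 86.412 dB


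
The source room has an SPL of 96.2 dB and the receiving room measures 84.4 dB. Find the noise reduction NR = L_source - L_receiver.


NR = L_source - L_receiver (difference between source and receiving room levels)
NR = 96.2 - 84.4 = 11.8 dB


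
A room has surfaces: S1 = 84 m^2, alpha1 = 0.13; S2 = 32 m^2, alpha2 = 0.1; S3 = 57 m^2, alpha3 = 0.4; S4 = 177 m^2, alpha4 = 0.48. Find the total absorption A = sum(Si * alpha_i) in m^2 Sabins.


84 * 0.13 = 10.92
32 * 0.1 = 3.2
57 * 0.4 = 22.8
177 * 0.48 = 84.96
A_total = 10.92 + 3.2 + 22.8 + 84.96 = 121.88 m^2


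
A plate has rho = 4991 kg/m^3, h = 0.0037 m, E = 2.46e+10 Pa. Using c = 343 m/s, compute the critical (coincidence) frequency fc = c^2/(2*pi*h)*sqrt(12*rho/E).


12*rho/E = 12*4991/2.46e+10 = 2.43463e-06
sqrt(12*rho/E) = sqrt(2.43463e-06) = 0.00156033
c^2/(2*pi*h) = 343^2/(2*pi*0.0037) = 5.06065e+06
fc = 5.06065e+06 * 0.00156033 = 7896.3 Hz


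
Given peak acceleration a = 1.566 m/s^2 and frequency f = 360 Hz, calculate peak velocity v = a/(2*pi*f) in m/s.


omega = 2*pi*f = 2*pi*360 = 2261.95 rad/s
v = a / omega = 1.566 / 2261.95 = 0.00069232 m/s


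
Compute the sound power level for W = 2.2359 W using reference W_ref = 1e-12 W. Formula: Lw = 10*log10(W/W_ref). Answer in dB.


W / W_ref = 2.2359 / 1e-12 = 2.2359e+12
Lw = 10 * log10(2.2359e+12) = 123.49 dB


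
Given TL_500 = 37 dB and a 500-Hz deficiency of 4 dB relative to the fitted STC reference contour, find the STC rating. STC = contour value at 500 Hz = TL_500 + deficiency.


By ASTM E413, STC = value of the fitted reference contour at 500 Hz.
Contour value at 500 Hz = TL_500 + deficiency = 37 + 4 = 41
STC = 41


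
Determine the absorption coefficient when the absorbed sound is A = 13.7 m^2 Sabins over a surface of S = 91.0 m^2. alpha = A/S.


Absorption coefficient = absorbed power / incident power
alpha = A / S = 13.7 / 91.0 = 0.15055


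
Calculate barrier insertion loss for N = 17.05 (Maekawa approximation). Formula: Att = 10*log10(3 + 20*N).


3 + 20*N = 3 + 20*17.05 = 344
Att = 10*log10(344) = 25.366 dB


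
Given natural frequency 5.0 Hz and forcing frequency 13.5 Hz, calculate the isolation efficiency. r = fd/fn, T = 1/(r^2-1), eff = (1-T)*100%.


r = 13.5 / 5.0 = 2.7
r^2 - 1 = 2.7^2 - 1 = 6.29
T = 1/6.29 = 0.158983
Efficiency = (1 - 0.158983)*100 = 84.102 %


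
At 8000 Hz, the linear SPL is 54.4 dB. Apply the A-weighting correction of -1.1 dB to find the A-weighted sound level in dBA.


A-weighting table: 8000 Hz -> -1.1 dB correction
SPL_A = SPL + correction = 54.4 + (-1.1) = 53.3 dBA


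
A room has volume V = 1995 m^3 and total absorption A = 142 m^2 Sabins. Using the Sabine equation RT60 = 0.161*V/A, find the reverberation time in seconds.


RT60 = 0.161 * 1995 / 142 = 2.2619 s


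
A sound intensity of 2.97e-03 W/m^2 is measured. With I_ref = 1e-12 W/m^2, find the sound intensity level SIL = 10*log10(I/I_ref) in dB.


I / I_ref = 2.97e-03 / 1e-12 = 2.97e+09
SIL = 10 * log10(2.97e+09) = 94.728 dB


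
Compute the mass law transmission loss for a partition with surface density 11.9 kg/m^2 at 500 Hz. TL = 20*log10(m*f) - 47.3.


m * f = 11.9 * 500 = 5950
20*log10(5950) = 75.4903 dB
TL = 75.4903 - 47.3 = 28.19 dB


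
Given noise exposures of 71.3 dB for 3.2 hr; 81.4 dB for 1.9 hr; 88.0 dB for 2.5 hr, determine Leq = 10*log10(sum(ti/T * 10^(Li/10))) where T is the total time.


T_total = 3.2 + 1.9 + 2.5 = 7.6 hr
(3.2/7.6) * 10^(71.3/10) = 5.67984e+06
(1.9/7.6) * 10^(81.4/10) = 3.45096e+07
(2.5/7.6) * 10^(88.0/10) = 2.07552e+08
Sum = 5.67984e+06 + 3.45096e+07 + 2.07552e+08 = 2.47741e+08
Leq = 10*log10(2.47741e+08) = 83.94 dB


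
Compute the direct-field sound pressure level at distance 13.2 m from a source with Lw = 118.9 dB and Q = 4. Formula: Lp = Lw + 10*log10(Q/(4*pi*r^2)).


4*pi*r^2 = 4*pi*13.2^2 = 2189.56 m^2
Q / (4*pi*r^2) = 4 / 2189.56 = 0.00182685
Lp = 118.9 + 10*log10(0.00182685) = 91.517 dB


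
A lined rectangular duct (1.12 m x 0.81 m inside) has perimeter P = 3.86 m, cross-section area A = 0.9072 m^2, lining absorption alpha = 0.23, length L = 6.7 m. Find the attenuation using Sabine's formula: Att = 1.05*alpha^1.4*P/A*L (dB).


alpha^1.4 = 0.23^1.4 = 0.127767
Attenuation rate = 1.05 * alpha^1.4 * P / A
= 1.05 * 0.127767 * 3.86 / 0.9072 = 0.570811 dB/m
Total Att = 0.570811 * 6.7 = 3.8244 dB


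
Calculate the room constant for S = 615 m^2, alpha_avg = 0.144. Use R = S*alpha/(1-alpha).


R = 615 * 0.144 / (1 - 0.144) = 103.46 m^2


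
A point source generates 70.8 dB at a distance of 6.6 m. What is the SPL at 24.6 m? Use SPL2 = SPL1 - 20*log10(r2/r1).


r2/r1 = 24.6/6.6 = 3.72727
Correction = 20*log10(3.72727) = 11.4278 dB
SPL2 = 70.8 - 11.4278 = 59.372 dB


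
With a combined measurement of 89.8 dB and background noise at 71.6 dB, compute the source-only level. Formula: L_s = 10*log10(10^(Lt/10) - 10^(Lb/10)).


10^(89.8/10) = 9.54993e+08
10^(71.6/10) = 1.44544e+07
Difference = 9.54993e+08 - 1.44544e+07 = 9.40539e+08
L_source = 10*log10(9.40539e+08) = 89.734 dB


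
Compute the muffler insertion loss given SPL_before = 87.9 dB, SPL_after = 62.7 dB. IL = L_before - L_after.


Insertion loss = SPL without muffler - SPL with muffler
IL = 87.9 - 62.7 = 25.2 dB


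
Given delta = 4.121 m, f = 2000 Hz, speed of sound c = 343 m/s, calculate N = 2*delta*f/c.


N = 2*delta*f/c = 2*delta/lambda, where lambda = c/f
lambda = 343 / 2000 = 0.1715 m
N = 2 * 4.121 / 0.1715 = 48.058


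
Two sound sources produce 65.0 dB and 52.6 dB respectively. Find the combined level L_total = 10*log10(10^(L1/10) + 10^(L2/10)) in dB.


10^(65.0/10) = 3.16228e+06
10^(52.6/10) = 181970
Sum = 3.16228e+06 + 181970 = 3.34425e+06
L_total = 10*log10(3.34425e+06) = 65.243 dB


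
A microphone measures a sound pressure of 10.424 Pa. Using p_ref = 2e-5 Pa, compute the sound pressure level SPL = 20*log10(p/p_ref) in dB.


p / p_ref = 10.424 / 2e-5 = 521200
SPL = 20 * log10(521200) = 114.34 dB


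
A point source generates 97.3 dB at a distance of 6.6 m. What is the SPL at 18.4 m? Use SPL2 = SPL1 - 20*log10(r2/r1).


r2/r1 = 18.4/6.6 = 2.78788
Correction = 20*log10(2.78788) = 8.90548 dB
SPL2 = 97.3 - 8.90548 = 88.395 dB


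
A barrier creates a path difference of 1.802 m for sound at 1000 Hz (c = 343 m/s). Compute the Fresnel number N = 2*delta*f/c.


N = 2*delta*f/c = 2*delta/lambda, where lambda = c/f
lambda = 343 / 1000 = 0.343 m
N = 2 * 1.802 / 0.343 = 10.507


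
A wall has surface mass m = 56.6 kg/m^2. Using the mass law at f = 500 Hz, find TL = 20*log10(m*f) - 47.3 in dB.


m * f = 56.6 * 500 = 28300
20*log10(28300) = 89.0357 dB
TL = 89.0357 - 47.3 = 41.736 dB


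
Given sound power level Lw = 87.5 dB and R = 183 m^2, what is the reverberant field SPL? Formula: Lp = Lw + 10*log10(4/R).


4/R = 4/183 = 0.0218579
Lp = 87.5 + 10*log10(0.0218579) = 70.896 dB


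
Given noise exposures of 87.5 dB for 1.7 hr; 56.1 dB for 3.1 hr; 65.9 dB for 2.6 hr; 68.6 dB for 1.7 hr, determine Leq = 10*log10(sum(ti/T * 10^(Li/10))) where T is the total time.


T_total = 1.7 + 3.1 + 2.6 + 1.7 = 9.1 hr
(1.7/9.1) * 10^(87.5/10) = 1.05053e+08
(3.1/9.1) * 10^(56.1/10) = 138778
(2.6/9.1) * 10^(65.9/10) = 1.11156e+06
(1.7/9.1) * 10^(68.6/10) = 1.35334e+06
Sum = 1.05053e+08 + 138778 + 1.11156e+06 + 1.35334e+06 = 1.07657e+08
Leq = 10*log10(1.07657e+08) = 80.32 dB


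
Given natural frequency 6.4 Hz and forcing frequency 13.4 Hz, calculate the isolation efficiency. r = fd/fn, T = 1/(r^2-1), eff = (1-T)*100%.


r = 13.4 / 6.4 = 2.09375
r^2 - 1 = 2.09375^2 - 1 = 3.38379
T = 1/3.38379 = 0.295527
Efficiency = (1 - 0.295527)*100 = 70.447 %


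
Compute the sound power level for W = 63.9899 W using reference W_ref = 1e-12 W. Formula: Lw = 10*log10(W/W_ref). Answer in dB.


W / W_ref = 63.9899 / 1e-12 = 6.39899e+13
Lw = 10 * log10(6.39899e+13) = 138.06 dB


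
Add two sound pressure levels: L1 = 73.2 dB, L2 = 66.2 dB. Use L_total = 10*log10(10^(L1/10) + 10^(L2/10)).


10^(73.2/10) = 2.0893e+07
10^(66.2/10) = 4.16869e+06
Sum = 2.0893e+07 + 4.16869e+06 = 2.50617e+07
L_total = 10*log10(2.50617e+07) = 73.99 dB


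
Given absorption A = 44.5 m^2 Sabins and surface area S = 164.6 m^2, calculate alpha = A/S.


Absorption coefficient = absorbed power / incident power
alpha = A / S = 44.5 / 164.6 = 0.27035


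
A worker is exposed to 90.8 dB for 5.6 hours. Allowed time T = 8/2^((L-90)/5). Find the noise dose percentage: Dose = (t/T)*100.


T_allowed = 8 / 2^((90.8 - 90)/5) = 7.1602 hr
Dose = 5.6 / 7.1602 * 100 = 78.21 %


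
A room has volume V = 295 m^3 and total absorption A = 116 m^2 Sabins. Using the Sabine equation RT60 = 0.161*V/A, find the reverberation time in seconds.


RT60 = 0.161 * 295 / 116 = 0.40944 s


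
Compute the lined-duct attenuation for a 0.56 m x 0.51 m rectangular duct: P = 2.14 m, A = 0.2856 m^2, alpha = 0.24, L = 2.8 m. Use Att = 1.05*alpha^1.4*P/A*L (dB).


alpha^1.4 = 0.24^1.4 = 0.135611
Attenuation rate = 1.05 * alpha^1.4 * P / A
= 1.05 * 0.135611 * 2.14 / 0.2856 = 1.06694 dB/m
Total Att = 1.06694 * 2.8 = 2.9874 dB


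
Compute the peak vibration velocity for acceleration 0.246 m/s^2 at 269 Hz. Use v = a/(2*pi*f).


omega = 2*pi*f = 2*pi*269 = 1690.18 rad/s
v = a / omega = 0.246 / 1690.18 = 0.00014555 m/s


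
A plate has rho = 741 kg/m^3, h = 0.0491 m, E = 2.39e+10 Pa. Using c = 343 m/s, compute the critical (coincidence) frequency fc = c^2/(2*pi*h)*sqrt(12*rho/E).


12*rho/E = 12*741/2.39e+10 = 3.7205e-07
sqrt(12*rho/E) = sqrt(3.7205e-07) = 0.000609959
c^2/(2*pi*h) = 343^2/(2*pi*0.0491) = 381353
fc = 381353 * 0.000609959 = 232.61 Hz


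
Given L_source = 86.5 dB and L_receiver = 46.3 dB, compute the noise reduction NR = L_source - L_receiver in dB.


NR = L_source - L_receiver (difference between source and receiving room levels)
NR = 86.5 - 46.3 = 40.2 dB


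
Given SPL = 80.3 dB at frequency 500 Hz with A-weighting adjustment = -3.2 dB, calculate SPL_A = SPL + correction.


A-weighting table: 500 Hz -> -3.2 dB correction
SPL_A = SPL + correction = 80.3 + (-3.2) = 77.1 dBA


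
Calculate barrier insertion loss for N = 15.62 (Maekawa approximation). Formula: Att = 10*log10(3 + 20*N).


3 + 20*N = 3 + 20*15.62 = 315.4
Att = 10*log10(315.4) = 24.989 dB


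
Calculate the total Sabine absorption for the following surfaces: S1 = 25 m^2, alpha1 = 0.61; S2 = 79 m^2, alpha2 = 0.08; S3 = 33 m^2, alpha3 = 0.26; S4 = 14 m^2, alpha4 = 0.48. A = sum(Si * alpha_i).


25 * 0.61 = 15.25
79 * 0.08 = 6.32
33 * 0.26 = 8.58
14 * 0.48 = 6.72
A_total = 15.25 + 6.32 + 8.58 + 6.72 = 36.87 m^2


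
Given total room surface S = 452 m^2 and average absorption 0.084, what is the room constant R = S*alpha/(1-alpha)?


R = 452 * 0.084 / (1 - 0.084) = 41.45 m^2


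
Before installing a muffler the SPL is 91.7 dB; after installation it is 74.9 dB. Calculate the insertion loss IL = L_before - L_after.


Insertion loss = SPL without muffler - SPL with muffler
IL = 91.7 - 74.9 = 16.8 dB


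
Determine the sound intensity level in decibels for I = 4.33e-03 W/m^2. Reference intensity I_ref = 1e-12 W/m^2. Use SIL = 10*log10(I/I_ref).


I / I_ref = 4.33e-03 / 1e-12 = 4.33e+09
SIL = 10 * log10(4.33e+09) = 96.365 dB


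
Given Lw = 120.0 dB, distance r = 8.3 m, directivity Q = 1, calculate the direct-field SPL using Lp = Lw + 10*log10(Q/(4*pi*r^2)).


4*pi*r^2 = 4*pi*8.3^2 = 865.697 m^2
Q / (4*pi*r^2) = 1 / 865.697 = 0.00115514
Lp = 120.0 + 10*log10(0.00115514) = 90.626 dB


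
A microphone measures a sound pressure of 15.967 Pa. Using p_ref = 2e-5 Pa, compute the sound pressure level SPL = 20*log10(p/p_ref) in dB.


p / p_ref = 15.967 / 2e-5 = 798350
SPL = 20 * log10(798350) = 118.04 dB


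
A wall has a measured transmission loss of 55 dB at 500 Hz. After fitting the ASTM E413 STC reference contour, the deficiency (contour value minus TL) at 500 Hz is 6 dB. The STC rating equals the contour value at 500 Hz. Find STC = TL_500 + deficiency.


By ASTM E413, STC = value of the fitted reference contour at 500 Hz.
Contour value at 500 Hz = TL_500 + deficiency = 55 + 6 = 61
STC = 61


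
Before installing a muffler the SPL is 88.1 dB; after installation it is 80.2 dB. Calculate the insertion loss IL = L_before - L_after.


Insertion loss = SPL without muffler - SPL with muffler
IL = 88.1 - 80.2 = 7.9 dB


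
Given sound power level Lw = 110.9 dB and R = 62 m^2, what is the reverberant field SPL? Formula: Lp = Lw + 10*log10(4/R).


4/R = 4/62 = 0.0645161
Lp = 110.9 + 10*log10(0.0645161) = 98.997 dB


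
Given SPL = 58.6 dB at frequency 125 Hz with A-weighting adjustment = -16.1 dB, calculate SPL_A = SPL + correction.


A-weighting table: 125 Hz -> -16.1 dB correction
SPL_A = SPL + correction = 58.6 + (-16.1) = 42.5 dBA


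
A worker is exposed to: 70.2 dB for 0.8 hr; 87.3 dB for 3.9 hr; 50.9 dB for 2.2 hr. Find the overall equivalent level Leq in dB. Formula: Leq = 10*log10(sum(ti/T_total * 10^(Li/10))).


T_total = 0.8 + 3.9 + 2.2 = 6.9 hr
(0.8/6.9) * 10^(70.2/10) = 1.21406e+06
(3.9/6.9) * 10^(87.3/10) = 3.0354e+08
(2.2/6.9) * 10^(50.9/10) = 39226
Sum = 1.21406e+06 + 3.0354e+08 + 39226 = 3.04793e+08
Leq = 10*log10(3.04793e+08) = 84.84 dB


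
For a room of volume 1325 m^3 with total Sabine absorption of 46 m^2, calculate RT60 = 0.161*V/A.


RT60 = 0.161 * 1325 / 46 = 4.6375 s


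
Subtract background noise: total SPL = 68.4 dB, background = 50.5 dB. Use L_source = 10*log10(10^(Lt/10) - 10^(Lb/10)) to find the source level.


10^(68.4/10) = 6.91831e+06
10^(50.5/10) = 112202
Difference = 6.91831e+06 - 112202 = 6.80611e+06
L_source = 10*log10(6.80611e+06) = 68.329 dB


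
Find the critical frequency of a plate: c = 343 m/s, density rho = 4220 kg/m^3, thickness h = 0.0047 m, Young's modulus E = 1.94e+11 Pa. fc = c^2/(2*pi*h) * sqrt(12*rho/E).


12*rho/E = 12*4220/1.94e+11 = 2.61031e-07
sqrt(12*rho/E) = sqrt(2.61031e-07) = 0.000510912
c^2/(2*pi*h) = 343^2/(2*pi*0.0047) = 3.98392e+06
fc = 3.98392e+06 * 0.000510912 = 2035.4 Hz


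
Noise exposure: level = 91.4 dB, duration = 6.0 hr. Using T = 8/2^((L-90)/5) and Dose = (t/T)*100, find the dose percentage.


T_allowed = 8 / 2^((91.4 - 90)/5) = 6.58873 hr
Dose = 6.0 / 6.58873 * 100 = 91.065 %


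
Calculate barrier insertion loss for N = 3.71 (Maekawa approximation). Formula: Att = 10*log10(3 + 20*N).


3 + 20*N = 3 + 20*3.71 = 77.2
Att = 10*log10(77.2) = 18.876 dB


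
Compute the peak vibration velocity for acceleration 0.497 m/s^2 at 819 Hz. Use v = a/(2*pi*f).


omega = 2*pi*f = 2*pi*819 = 5145.93 rad/s
v = a / omega = 0.497 / 5145.93 = 9.6581e-05 m/s


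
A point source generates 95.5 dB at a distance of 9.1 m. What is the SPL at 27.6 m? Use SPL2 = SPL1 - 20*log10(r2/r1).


r2/r1 = 27.6/9.1 = 3.03297
Correction = 20*log10(3.03297) = 9.63736 dB
SPL2 = 95.5 - 9.63736 = 85.863 dB


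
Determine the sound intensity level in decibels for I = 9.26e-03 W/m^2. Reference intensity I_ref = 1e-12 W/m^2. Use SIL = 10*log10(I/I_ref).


I / I_ref = 9.26e-03 / 1e-12 = 9.26e+09
SIL = 10 * log10(9.26e+09) = 99.666 dB


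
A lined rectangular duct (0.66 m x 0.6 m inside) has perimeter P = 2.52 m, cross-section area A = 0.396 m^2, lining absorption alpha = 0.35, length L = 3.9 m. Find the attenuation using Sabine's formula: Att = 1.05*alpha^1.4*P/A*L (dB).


alpha^1.4 = 0.35^1.4 = 0.229983
Attenuation rate = 1.05 * alpha^1.4 * P / A
= 1.05 * 0.229983 * 2.52 / 0.396 = 1.5367 dB/m
Total Att = 1.5367 * 3.9 = 5.9931 dB


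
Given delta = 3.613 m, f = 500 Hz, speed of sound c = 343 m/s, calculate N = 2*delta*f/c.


N = 2*delta*f/c = 2*delta/lambda, where lambda = c/f
lambda = 343 / 500 = 0.686 m
N = 2 * 3.613 / 0.686 = 10.534


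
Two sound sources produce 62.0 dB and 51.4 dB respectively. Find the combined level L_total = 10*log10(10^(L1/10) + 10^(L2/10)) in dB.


10^(62.0/10) = 1.58489e+06
10^(51.4/10) = 138038
Sum = 1.58489e+06 + 138038 = 1.72293e+06
L_total = 10*log10(1.72293e+06) = 62.363 dB


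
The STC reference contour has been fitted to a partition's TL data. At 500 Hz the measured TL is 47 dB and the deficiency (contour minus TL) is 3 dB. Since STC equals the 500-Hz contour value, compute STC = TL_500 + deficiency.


By ASTM E413, STC = value of the fitted reference contour at 500 Hz.
Contour value at 500 Hz = TL_500 + deficiency = 47 + 3 = 50
STC = 50


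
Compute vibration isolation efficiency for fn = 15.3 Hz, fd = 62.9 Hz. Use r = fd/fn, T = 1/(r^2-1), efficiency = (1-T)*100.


r = 62.9 / 15.3 = 4.11111
r^2 - 1 = 4.11111^2 - 1 = 15.9012
T = 1/15.9012 = 0.0628883
Efficiency = (1 - 0.0628883)*100 = 93.711 %


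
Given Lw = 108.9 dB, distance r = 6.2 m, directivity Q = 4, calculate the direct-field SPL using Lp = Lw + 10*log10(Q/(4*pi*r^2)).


4*pi*r^2 = 4*pi*6.2^2 = 483.051 m^2
Q / (4*pi*r^2) = 4 / 483.051 = 0.0082807
Lp = 108.9 + 10*log10(0.0082807) = 88.081 dB


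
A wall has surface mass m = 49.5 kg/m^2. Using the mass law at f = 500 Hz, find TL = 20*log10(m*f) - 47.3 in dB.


m * f = 49.5 * 500 = 24750
20*log10(24750) = 87.8715 dB
TL = 87.8715 - 47.3 = 40.572 dB


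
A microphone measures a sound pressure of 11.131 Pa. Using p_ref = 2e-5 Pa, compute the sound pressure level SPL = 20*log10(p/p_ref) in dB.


p / p_ref = 11.131 / 2e-5 = 556550
SPL = 20 * log10(556550) = 114.91 dB


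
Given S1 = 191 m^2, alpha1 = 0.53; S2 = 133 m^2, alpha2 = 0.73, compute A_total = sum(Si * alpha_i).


191 * 0.53 = 101.23
133 * 0.73 = 97.09
A_total = 101.23 + 97.09 = 198.32 m^2


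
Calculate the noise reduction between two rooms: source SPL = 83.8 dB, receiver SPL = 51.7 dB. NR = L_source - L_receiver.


NR = L_source - L_receiver (difference between source and receiving room levels)
NR = 83.8 - 51.7 = 32.1 dB


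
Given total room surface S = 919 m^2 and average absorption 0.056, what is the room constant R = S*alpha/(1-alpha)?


R = 919 * 0.056 / (1 - 0.056) = 54.517 m^2


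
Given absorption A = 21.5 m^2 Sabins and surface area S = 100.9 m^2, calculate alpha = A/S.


Absorption coefficient = absorbed power / incident power
alpha = A / S = 21.5 / 100.9 = 0.21308


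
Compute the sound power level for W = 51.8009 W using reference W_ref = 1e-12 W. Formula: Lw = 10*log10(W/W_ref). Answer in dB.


W / W_ref = 51.8009 / 1e-12 = 5.18009e+13
Lw = 10 * log10(5.18009e+13) = 137.14 dB


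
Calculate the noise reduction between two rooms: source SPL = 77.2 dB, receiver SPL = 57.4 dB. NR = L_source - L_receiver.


NR = L_source - L_receiver (difference between source and receiving room levels)
NR = 77.2 - 57.4 = 19.8 dB


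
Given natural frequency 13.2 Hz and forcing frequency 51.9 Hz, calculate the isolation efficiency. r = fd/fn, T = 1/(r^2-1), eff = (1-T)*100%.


r = 51.9 / 13.2 = 3.93182
r^2 - 1 = 3.93182^2 - 1 = 14.4592
T = 1/14.4592 = 0.0691601
Efficiency = (1 - 0.0691601)*100 = 93.084 %


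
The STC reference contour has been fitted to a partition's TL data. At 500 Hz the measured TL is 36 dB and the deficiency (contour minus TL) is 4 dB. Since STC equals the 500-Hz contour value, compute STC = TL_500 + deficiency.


By ASTM E413, STC = value of the fitted reference contour at 500 Hz.
Contour value at 500 Hz = TL_500 + deficiency = 36 + 4 = 40
STC = 40


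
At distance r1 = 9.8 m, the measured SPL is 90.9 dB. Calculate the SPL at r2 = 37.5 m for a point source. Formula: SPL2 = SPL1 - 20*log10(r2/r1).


r2/r1 = 37.5/9.8 = 3.82653
Correction = 20*log10(3.82653) = 11.6561 dB
SPL2 = 90.9 - 11.6561 = 79.244 dB


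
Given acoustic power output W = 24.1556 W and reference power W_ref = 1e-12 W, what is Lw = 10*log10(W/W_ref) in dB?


W / W_ref = 24.1556 / 1e-12 = 2.41556e+13
Lw = 10 * log10(2.41556e+13) = 133.83 dB


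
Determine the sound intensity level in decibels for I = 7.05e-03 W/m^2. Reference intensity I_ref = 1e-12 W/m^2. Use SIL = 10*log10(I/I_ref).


I / I_ref = 7.05e-03 / 1e-12 = 7.05e+09
SIL = 10 * log10(7.05e+09) = 98.482 dB


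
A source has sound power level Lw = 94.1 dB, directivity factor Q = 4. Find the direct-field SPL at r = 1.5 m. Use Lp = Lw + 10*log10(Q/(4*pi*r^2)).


4*pi*r^2 = 4*pi*1.5^2 = 28.2743 m^2
Q / (4*pi*r^2) = 4 / 28.2743 = 0.141471
Lp = 94.1 + 10*log10(0.141471) = 85.607 dB


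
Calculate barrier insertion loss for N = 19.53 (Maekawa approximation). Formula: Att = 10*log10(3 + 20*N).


3 + 20*N = 3 + 20*19.53 = 393.6
Att = 10*log10(393.6) = 25.951 dB


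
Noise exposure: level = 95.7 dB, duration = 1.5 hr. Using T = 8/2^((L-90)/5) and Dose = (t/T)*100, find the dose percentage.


T_allowed = 8 / 2^((95.7 - 90)/5) = 3.63008 hr
Dose = 1.5 / 3.63008 * 100 = 41.321 %


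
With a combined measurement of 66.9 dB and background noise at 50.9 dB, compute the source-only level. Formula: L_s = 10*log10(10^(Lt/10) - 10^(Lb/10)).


10^(66.9/10) = 4.89779e+06
10^(50.9/10) = 123027
Difference = 4.89779e+06 - 123027 = 4.77476e+06
L_source = 10*log10(4.77476e+06) = 66.79 dB


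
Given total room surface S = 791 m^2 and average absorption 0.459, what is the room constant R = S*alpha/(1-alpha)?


R = 791 * 0.459 / (1 - 0.459) = 671.11 m^2


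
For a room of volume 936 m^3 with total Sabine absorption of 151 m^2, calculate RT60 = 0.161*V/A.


RT60 = 0.161 * 936 / 151 = 0.99799 s


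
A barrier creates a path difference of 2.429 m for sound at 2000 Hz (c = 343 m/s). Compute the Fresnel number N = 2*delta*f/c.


N = 2*delta*f/c = 2*delta/lambda, where lambda = c/f
lambda = 343 / 2000 = 0.1715 m
N = 2 * 2.429 / 0.1715 = 28.327


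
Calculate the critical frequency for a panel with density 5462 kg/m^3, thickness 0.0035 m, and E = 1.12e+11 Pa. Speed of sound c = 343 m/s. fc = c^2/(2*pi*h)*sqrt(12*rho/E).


12*rho/E = 12*5462/1.12e+11 = 5.85214e-07
sqrt(12*rho/E) = sqrt(5.85214e-07) = 0.000764993
c^2/(2*pi*h) = 343^2/(2*pi*0.0035) = 5.34983e+06
fc = 5.34983e+06 * 0.000764993 = 4092.6 Hz


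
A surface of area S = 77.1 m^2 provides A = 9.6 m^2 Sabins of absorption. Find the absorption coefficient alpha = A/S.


Absorption coefficient = absorbed power / incident power
alpha = A / S = 9.6 / 77.1 = 0.12451


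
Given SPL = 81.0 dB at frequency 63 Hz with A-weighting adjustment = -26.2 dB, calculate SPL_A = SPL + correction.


A-weighting table: 63 Hz -> -26.2 dB correction
SPL_A = SPL + correction = 81.0 + (-26.2) = 54.8 dBA


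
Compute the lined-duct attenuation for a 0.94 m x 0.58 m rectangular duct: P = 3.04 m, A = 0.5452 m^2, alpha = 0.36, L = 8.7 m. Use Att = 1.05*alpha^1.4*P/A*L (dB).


alpha^1.4 = 0.36^1.4 = 0.239234
Attenuation rate = 1.05 * alpha^1.4 * P / A
= 1.05 * 0.239234 * 3.04 / 0.5452 = 1.40065 dB/m
Total Att = 1.40065 * 8.7 = 12.186 dB


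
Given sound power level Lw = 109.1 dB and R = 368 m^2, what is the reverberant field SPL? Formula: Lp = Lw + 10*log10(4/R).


4/R = 4/368 = 0.0108696
Lp = 109.1 + 10*log10(0.0108696) = 89.462 dB


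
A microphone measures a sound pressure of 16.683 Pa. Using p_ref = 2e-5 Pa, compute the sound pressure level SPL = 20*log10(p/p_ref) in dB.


p / p_ref = 16.683 / 2e-5 = 834150
SPL = 20 * log10(834150) = 118.42 dB


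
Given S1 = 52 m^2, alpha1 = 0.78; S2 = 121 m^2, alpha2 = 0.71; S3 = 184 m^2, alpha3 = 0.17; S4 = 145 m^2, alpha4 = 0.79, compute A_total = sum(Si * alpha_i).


52 * 0.78 = 40.56
121 * 0.71 = 85.91
184 * 0.17 = 31.28
145 * 0.79 = 114.55
A_total = 40.56 + 85.91 + 31.28 + 114.55 = 272.3 m^2


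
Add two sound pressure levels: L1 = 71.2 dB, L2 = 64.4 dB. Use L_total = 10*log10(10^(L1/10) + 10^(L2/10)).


10^(71.2/10) = 1.31826e+07
10^(64.4/10) = 2.75423e+06
Sum = 1.31826e+07 + 2.75423e+06 = 1.59368e+07
L_total = 10*log10(1.59368e+07) = 72.024 dB


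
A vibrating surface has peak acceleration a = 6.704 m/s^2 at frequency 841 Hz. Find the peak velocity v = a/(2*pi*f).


omega = 2*pi*f = 2*pi*841 = 5284.16 rad/s
v = a / omega = 6.704 / 5284.16 = 0.0012687 m/s


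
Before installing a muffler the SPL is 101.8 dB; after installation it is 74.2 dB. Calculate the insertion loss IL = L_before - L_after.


Insertion loss = SPL without muffler - SPL with muffler
IL = 101.8 - 74.2 = 27.6 dB


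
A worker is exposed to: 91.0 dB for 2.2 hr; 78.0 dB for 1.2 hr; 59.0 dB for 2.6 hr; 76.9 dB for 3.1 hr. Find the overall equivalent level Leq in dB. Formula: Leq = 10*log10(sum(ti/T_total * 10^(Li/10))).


T_total = 2.2 + 1.2 + 2.6 + 3.1 = 9.1 hr
(2.2/9.1) * 10^(91.0/10) = 3.04356e+08
(1.2/9.1) * 10^(78.0/10) = 8.32032e+06
(2.6/9.1) * 10^(59.0/10) = 226951
(3.1/9.1) * 10^(76.9/10) = 1.66848e+07
Sum = 3.04356e+08 + 8.32032e+06 + 226951 + 1.66848e+07 = 3.29588e+08
Leq = 10*log10(3.29588e+08) = 85.18 dB


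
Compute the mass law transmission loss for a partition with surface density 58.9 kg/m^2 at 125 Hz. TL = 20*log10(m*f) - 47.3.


m * f = 58.9 * 125 = 7362.5
20*log10(7362.5) = 77.3405 dB
TL = 77.3405 - 47.3 = 30.041 dB


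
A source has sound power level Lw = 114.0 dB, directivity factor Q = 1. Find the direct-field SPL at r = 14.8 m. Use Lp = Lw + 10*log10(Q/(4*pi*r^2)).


4*pi*r^2 = 4*pi*14.8^2 = 2752.54 m^2
Q / (4*pi*r^2) = 1 / 2752.54 = 0.000363301
Lp = 114.0 + 10*log10(0.000363301) = 79.603 dB


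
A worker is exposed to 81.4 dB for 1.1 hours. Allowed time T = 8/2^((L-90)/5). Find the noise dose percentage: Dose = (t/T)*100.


T_allowed = 8 / 2^((81.4 - 90)/5) = 26.3549 hr
Dose = 1.1 / 26.3549 * 100 = 4.1738 %


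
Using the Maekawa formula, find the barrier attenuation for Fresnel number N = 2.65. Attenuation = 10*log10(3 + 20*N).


3 + 20*N = 3 + 20*2.65 = 56
Att = 10*log10(56) = 17.482 dB


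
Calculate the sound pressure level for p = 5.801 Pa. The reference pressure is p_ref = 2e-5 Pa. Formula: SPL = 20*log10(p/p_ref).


p / p_ref = 5.801 / 2e-5 = 290050
SPL = 20 * log10(290050) = 109.25 dB


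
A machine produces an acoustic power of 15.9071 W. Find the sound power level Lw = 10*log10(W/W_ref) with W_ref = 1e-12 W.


W / W_ref = 15.9071 / 1e-12 = 1.59071e+13
Lw = 10 * log10(1.59071e+13) = 132.02 dB


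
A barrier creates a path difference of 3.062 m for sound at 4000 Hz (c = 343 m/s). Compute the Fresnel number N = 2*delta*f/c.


N = 2*delta*f/c = 2*delta/lambda, where lambda = c/f
lambda = 343 / 4000 = 0.08575 m
N = 2 * 3.062 / 0.08575 = 71.417


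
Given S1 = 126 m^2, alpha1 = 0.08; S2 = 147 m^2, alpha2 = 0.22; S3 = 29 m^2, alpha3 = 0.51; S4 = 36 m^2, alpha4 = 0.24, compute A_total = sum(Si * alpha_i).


126 * 0.08 = 10.08
147 * 0.22 = 32.34
29 * 0.51 = 14.79
36 * 0.24 = 8.64
A_total = 10.08 + 32.34 + 14.79 + 8.64 = 65.85 m^2


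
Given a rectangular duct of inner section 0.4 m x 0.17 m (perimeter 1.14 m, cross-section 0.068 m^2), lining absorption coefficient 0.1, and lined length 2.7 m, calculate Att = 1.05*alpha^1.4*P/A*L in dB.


alpha^1.4 = 0.1^1.4 = 0.0398107
Attenuation rate = 1.05 * alpha^1.4 * P / A
= 1.05 * 0.0398107 * 1.14 / 0.068 = 0.700785 dB/m
Total Att = 0.700785 * 2.7 = 1.8921 dB


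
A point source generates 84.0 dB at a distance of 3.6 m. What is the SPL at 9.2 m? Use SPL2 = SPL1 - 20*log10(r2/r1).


r2/r1 = 9.2/3.6 = 2.55556
Correction = 20*log10(2.55556) = 8.14972 dB
SPL2 = 84.0 - 8.14972 = 75.85 dB


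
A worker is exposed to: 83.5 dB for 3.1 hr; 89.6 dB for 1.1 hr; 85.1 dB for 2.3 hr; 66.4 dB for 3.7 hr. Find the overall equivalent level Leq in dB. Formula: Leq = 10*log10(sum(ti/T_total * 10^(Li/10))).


T_total = 3.1 + 1.1 + 2.3 + 3.7 = 10.2 hr
(3.1/10.2) * 10^(83.5/10) = 6.80396e+07
(1.1/10.2) * 10^(89.6/10) = 9.83541e+07
(2.3/10.2) * 10^(85.1/10) = 7.29672e+07
(3.7/10.2) * 10^(66.4/10) = 1.58344e+06
Sum = 6.80396e+07 + 9.83541e+07 + 7.29672e+07 + 1.58344e+06 = 2.40944e+08
Leq = 10*log10(2.40944e+08) = 83.819 dB


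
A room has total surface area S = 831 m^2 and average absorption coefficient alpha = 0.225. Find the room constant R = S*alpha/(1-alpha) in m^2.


R = 831 * 0.225 / (1 - 0.225) = 241.26 m^2


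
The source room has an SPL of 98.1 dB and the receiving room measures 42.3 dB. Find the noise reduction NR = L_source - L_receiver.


NR = L_source - L_receiver (difference between source and receiving room levels)
NR = 98.1 - 42.3 = 55.8 dB


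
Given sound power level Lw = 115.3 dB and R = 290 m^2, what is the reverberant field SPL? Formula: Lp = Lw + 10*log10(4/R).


4/R = 4/290 = 0.0137931
Lp = 115.3 + 10*log10(0.0137931) = 96.697 dB


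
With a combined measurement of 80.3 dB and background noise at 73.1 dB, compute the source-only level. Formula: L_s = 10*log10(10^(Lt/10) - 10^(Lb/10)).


10^(80.3/10) = 1.07152e+08
10^(73.1/10) = 2.04174e+07
Difference = 1.07152e+08 - 2.04174e+07 = 8.67346e+07
L_source = 10*log10(8.67346e+07) = 79.382 dB


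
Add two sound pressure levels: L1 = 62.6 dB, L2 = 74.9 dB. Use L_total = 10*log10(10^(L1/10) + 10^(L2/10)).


10^(62.6/10) = 1.8197e+06
10^(74.9/10) = 3.0903e+07
Sum = 1.8197e+06 + 3.0903e+07 = 3.27227e+07
L_total = 10*log10(3.27227e+07) = 75.148 dB


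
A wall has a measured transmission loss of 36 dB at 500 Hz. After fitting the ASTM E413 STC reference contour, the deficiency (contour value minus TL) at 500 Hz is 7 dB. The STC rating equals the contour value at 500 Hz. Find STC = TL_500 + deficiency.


By ASTM E413, STC = value of the fitted reference contour at 500 Hz.
Contour value at 500 Hz = TL_500 + deficiency = 36 + 7 = 43
STC = 43


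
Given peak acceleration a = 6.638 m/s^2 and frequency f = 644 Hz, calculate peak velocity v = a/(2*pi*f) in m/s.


omega = 2*pi*f = 2*pi*644 = 4046.37 rad/s
v = a / omega = 6.638 / 4046.37 = 0.0016405 m/s


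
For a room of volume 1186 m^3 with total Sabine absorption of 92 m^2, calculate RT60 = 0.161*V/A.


RT60 = 0.161 * 1186 / 92 = 2.0755 s


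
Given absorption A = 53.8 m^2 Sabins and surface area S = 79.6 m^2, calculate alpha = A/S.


Absorption coefficient = absorbed power / incident power
alpha = A / S = 53.8 / 79.6 = 0.67588


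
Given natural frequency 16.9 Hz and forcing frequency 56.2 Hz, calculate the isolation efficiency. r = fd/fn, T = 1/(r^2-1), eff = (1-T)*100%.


r = 56.2 / 16.9 = 3.32544
r^2 - 1 = 3.32544^2 - 1 = 10.0586
T = 1/10.0586 = 0.0994174
Efficiency = (1 - 0.0994174)*100 = 90.058 %


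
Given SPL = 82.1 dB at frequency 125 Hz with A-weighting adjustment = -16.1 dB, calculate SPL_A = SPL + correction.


A-weighting table: 125 Hz -> -16.1 dB correction
SPL_A = SPL + correction = 82.1 + (-16.1) = 66 dBA


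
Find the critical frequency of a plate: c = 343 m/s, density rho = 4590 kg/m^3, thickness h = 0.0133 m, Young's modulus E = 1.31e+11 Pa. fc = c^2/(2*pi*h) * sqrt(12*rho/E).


12*rho/E = 12*4590/1.31e+11 = 4.20458e-07
sqrt(12*rho/E) = sqrt(4.20458e-07) = 0.000648427
c^2/(2*pi*h) = 343^2/(2*pi*0.0133) = 1.40785e+06
fc = 1.40785e+06 * 0.000648427 = 912.89 Hz


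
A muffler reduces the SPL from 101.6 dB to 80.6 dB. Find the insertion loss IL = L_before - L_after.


Insertion loss = SPL without muffler - SPL with muffler
IL = 101.6 - 80.6 = 21 dB


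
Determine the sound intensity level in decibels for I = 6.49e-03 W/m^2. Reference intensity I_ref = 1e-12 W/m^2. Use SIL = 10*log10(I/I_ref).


I / I_ref = 6.49e-03 / 1e-12 = 6.49e+09
SIL = 10 * log10(6.49e+09) = 98.122 dB


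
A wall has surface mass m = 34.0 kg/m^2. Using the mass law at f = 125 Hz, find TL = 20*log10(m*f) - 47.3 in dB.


m * f = 34.0 * 125 = 4250
20*log10(4250) = 72.5678 dB
TL = 72.5678 - 47.3 = 25.268 dB


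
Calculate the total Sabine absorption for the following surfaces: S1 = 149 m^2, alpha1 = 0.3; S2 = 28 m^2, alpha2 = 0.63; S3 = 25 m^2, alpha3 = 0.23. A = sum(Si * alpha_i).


149 * 0.3 = 44.7
28 * 0.63 = 17.64
25 * 0.23 = 5.75
A_total = 44.7 + 17.64 + 5.75 = 68.09 m^2


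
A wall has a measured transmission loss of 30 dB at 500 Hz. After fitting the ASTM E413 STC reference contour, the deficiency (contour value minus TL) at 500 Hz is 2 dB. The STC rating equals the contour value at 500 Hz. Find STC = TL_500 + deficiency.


By ASTM E413, STC = value of the fitted reference contour at 500 Hz.
Contour value at 500 Hz = TL_500 + deficiency = 30 + 2 = 32
STC = 32


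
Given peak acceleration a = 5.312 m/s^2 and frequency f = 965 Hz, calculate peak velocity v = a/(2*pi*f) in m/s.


omega = 2*pi*f = 2*pi*965 = 6063.27 rad/s
v = a / omega = 5.312 / 6063.27 = 0.00087609 m/s


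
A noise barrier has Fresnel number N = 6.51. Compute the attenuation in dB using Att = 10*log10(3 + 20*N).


3 + 20*N = 3 + 20*6.51 = 133.2
Att = 10*log10(133.2) = 21.245 dB


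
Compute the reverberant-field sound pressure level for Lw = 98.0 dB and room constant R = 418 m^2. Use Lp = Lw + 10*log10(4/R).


4/R = 4/418 = 0.00956938
Lp = 98.0 + 10*log10(0.00956938) = 77.809 dB


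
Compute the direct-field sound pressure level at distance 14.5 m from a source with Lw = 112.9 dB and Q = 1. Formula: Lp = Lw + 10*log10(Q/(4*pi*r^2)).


4*pi*r^2 = 4*pi*14.5^2 = 2642.08 m^2
Q / (4*pi*r^2) = 1 / 2642.08 = 0.00037849
Lp = 112.9 + 10*log10(0.00037849) = 78.681 dB


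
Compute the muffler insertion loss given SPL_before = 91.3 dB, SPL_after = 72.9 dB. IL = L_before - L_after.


Insertion loss = SPL without muffler - SPL with muffler
IL = 91.3 - 72.9 = 18.4 dB


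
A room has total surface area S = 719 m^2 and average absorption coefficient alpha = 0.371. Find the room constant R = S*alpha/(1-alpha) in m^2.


R = 719 * 0.371 / (1 - 0.371) = 424.08 m^2


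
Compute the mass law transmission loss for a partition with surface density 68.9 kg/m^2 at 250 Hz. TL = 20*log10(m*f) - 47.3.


m * f = 68.9 * 250 = 17225
20*log10(17225) = 84.7232 dB
TL = 84.7232 - 47.3 = 37.423 dB


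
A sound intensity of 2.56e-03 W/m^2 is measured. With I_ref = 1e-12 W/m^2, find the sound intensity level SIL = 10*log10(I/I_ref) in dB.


I / I_ref = 2.56e-03 / 1e-12 = 2.56e+09
SIL = 10 * log10(2.56e+09) = 94.082 dB


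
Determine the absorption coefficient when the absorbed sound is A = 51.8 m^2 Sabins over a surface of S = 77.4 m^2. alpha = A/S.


Absorption coefficient = absorbed power / incident power
alpha = A / S = 51.8 / 77.4 = 0.66925


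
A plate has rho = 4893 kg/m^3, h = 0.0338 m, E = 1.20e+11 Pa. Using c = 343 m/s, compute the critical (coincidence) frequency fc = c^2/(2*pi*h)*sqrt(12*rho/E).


12*rho/E = 12*4893/1.20e+11 = 4.893e-07
sqrt(12*rho/E) = sqrt(4.893e-07) = 0.0006995
c^2/(2*pi*h) = 343^2/(2*pi*0.0338) = 553977
fc = 553977 * 0.0006995 = 387.51 Hz


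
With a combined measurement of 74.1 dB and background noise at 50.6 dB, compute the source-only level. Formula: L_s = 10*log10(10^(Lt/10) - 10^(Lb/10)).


10^(74.1/10) = 2.5704e+07
10^(50.6/10) = 114815
Difference = 2.5704e+07 - 114815 = 2.55892e+07
L_source = 10*log10(2.55892e+07) = 74.081 dB


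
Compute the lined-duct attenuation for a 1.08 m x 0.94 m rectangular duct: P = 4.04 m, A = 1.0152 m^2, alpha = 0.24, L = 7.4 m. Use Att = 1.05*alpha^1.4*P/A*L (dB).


alpha^1.4 = 0.24^1.4 = 0.135611
Attenuation rate = 1.05 * alpha^1.4 * P / A
= 1.05 * 0.135611 * 4.04 / 1.0152 = 0.566649 dB/m
Total Att = 0.566649 * 7.4 = 4.1932 dB


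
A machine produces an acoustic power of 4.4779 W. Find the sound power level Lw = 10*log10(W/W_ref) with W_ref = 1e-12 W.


W / W_ref = 4.4779 / 1e-12 = 4.4779e+12
Lw = 10 * log10(4.4779e+12) = 126.51 dB


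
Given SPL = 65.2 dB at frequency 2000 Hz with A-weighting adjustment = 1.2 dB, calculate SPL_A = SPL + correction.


A-weighting table: 2000 Hz -> 1.2 dB correction
SPL_A = SPL + correction = 65.2 + (1.2) = 66.4 dBA


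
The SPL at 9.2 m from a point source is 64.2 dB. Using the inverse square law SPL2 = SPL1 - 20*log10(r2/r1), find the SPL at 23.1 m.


r2/r1 = 23.1/9.2 = 2.51087
Correction = 20*log10(2.51087) = 7.99648 dB
SPL2 = 64.2 - 7.99648 = 56.204 dB


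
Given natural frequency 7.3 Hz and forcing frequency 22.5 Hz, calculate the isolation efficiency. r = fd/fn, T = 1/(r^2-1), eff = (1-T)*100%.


r = 22.5 / 7.3 = 3.08219
r^2 - 1 = 3.08219^2 - 1 = 8.4999
T = 1/8.4999 = 0.117648
Efficiency = (1 - 0.117648)*100 = 88.235 %


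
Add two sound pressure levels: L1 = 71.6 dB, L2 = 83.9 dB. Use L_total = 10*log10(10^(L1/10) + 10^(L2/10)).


10^(71.6/10) = 1.44544e+07
10^(83.9/10) = 2.45471e+08
Sum = 1.44544e+07 + 2.45471e+08 = 2.59925e+08
L_total = 10*log10(2.59925e+08) = 84.148 dB


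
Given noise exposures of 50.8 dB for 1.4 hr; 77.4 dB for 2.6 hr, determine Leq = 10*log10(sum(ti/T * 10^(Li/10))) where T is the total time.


T_total = 1.4 + 2.6 = 4.0 hr
(1.4/4.0) * 10^(50.8/10) = 42079.3
(2.6/4.0) * 10^(77.4/10) = 3.57202e+07
Sum = 42079.3 + 3.57202e+07 = 3.57623e+07
Leq = 10*log10(3.57623e+07) = 75.534 dB


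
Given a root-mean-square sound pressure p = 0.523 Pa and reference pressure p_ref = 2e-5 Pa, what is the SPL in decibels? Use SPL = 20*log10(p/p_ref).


p / p_ref = 0.523 / 2e-5 = 26150
SPL = 20 * log10(26150) = 88.349 dB


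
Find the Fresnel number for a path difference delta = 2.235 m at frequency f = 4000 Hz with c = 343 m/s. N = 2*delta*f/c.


N = 2*delta*f/c = 2*delta/lambda, where lambda = c/f
lambda = 343 / 4000 = 0.08575 m
N = 2 * 2.235 / 0.08575 = 52.128


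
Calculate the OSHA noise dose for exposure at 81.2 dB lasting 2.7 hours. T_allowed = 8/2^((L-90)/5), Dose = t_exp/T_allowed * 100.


T_allowed = 8 / 2^((81.2 - 90)/5) = 27.0958 hr
Dose = 2.7 / 27.0958 * 100 = 9.9646 %


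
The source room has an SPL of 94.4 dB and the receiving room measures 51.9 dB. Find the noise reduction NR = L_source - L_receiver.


NR = L_source - L_receiver (difference between source and receiving room levels)
NR = 94.4 - 51.9 = 42.5 dB


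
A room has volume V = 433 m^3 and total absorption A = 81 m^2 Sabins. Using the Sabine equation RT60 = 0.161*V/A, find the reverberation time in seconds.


RT60 = 0.161 * 433 / 81 = 0.86065 s


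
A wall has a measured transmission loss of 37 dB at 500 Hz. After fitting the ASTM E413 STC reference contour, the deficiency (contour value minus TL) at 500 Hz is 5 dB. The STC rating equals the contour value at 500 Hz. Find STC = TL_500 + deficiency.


By ASTM E413, STC = value of the fitted reference contour at 500 Hz.
Contour value at 500 Hz = TL_500 + deficiency = 37 + 5 = 42
STC = 42


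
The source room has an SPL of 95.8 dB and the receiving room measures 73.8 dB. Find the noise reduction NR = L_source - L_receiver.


NR = L_source - L_receiver (difference between source and receiving room levels)
NR = 95.8 - 73.8 = 22 dB


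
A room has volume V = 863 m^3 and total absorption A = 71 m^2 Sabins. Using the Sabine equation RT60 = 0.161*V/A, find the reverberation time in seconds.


RT60 = 0.161 * 863 / 71 = 1.9569 s


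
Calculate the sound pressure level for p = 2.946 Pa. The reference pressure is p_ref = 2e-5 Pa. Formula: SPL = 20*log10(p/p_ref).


p / p_ref = 2.946 / 2e-5 = 147300
SPL = 20 * log10(147300) = 103.36 dB


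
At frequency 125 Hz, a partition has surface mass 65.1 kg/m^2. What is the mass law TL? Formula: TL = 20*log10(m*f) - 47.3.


m * f = 65.1 * 125 = 8137.5
20*log10(8137.5) = 78.2098 dB
TL = 78.2098 - 47.3 = 30.91 dB


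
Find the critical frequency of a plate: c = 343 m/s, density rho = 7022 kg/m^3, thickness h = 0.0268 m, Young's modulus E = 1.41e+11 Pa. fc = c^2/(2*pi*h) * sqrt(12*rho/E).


12*rho/E = 12*7022/1.41e+11 = 5.97617e-07
sqrt(12*rho/E) = sqrt(5.97617e-07) = 0.000773057
c^2/(2*pi*h) = 343^2/(2*pi*0.0268) = 698672
fc = 698672 * 0.000773057 = 540.11 Hz
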